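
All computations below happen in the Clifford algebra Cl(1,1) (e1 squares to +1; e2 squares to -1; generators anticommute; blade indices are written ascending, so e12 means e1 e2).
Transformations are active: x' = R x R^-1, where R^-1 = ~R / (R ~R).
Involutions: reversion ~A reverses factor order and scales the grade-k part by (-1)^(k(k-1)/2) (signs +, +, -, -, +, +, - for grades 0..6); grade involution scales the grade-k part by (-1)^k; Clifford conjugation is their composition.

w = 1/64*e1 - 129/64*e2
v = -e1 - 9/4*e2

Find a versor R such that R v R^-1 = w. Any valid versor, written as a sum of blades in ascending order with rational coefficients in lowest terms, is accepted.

Construction: equal norms (both -65/16) license R = v + w = -63/64*e1 - 273/64*e2 — nothing changes along that direction, while (v - w)/2 changes sign, so v maps onto w.
Answer: -63/64*e1 - 273/64*e2


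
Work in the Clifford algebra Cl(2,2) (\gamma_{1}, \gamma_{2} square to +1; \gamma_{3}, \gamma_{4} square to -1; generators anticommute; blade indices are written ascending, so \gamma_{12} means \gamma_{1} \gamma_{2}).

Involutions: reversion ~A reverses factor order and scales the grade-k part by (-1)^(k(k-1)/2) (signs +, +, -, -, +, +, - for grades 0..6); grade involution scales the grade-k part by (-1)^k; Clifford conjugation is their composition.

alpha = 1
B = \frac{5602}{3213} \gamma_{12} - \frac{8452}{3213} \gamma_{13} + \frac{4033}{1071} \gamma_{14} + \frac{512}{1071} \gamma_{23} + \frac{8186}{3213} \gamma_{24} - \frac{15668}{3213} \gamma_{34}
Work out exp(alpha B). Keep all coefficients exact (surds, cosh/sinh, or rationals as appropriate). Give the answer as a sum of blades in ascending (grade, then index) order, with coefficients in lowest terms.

B^2 term by term: the squares give (\frac{5602}{3213})^2*(\gamma_{12})^2 + (-\frac{8452}{3213})^2*(\gamma_{13})^2 + (\frac{4033}{1071})^2*(\gamma_{14})^2 + (\frac{512}{1071})^2*(\gamma_{23})^2 + (\frac{8186}{3213})^2*(\gamma_{24})^2 + (-\frac{15668}{3213})^2*(\gamma_{34})^2 = \frac{31382404}{10323369}*(-1) + \frac{71436304}{10323369}*(+1) + \frac{16265089}{1147041}*(+1) + \frac{262144}{1147041}*(+1) + \frac{67010596}{10323369}*(+1) + \frac{245486224}{10323369}*(-1) = 1 (each basis 2-blade squares to minus the product of its generators' squares); cross terms between blades sharing an index anticommute and cancel; the commuting (index-disjoint) pairs give grade-4 terms 2*c*c'*(blade product), which cancel blade by blade — \gamma_{1234}: -\frac{175544272}{10323369} + \frac{138376144}{10323369} + \frac{4129792}{1147041} = 0 — confirming B is simple. So B^2 = 1.
B^2 = 1 — the series telescopes hyperbolically here: l = 1, alpha*l = 1, so exp(alpha B) = cosh(1) + (sinh(1)/1)*B = \cosh{\left(1 \right)} + (\sinh{\left(1 \right)})*B.
Answer: \cosh{\left(1 \right)} + \frac{5602 \sinh{\left(1 \right)}}{3213} \gamma_{12} - \frac{8452 \sinh{\left(1 \right)}}{3213} \gamma_{13} + \frac{4033 \sinh{\left(1 \right)}}{1071} \gamma_{14} + \frac{512 \sinh{\left(1 \right)}}{1071} \gamma_{23} + \frac{8186 \sinh{\left(1 \right)}}{3213} \gamma_{24} - \frac{15668 \sinh{\left(1 \right)}}{3213} \gamma_{34}


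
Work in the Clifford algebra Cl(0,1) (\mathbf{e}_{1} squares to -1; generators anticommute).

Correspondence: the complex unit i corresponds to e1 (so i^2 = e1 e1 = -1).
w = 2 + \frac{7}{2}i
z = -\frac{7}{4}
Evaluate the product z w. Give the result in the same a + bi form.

In blades: z = -\frac{7}{4}, w = 2 + \frac{7}{2} e_{1}.
Distribute z over w term by term (generator squares from the signature, products reordered to ascending indices): (-\frac{7}{4})*w = -\frac{7}{2} - \frac{49}{8} e_{1}.
Sum: -\frac{7}{2} - \frac{49}{8} e_{1}; translating back through the correspondence:
Answer: -\frac{7}{2} - \frac{49}{8}i


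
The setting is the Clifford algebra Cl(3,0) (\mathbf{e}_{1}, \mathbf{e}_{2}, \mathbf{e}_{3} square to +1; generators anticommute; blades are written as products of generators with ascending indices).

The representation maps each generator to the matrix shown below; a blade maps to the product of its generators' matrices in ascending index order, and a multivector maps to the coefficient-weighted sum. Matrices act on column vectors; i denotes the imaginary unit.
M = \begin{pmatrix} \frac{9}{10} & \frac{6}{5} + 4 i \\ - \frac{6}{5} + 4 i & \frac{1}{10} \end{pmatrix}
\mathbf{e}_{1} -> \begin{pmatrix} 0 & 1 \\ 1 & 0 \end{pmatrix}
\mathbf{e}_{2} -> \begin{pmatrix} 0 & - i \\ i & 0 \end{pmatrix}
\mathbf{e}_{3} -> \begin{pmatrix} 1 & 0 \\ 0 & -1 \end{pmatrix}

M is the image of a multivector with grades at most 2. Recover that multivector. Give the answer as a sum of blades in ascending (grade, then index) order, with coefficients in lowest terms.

Method: 1, rho(e_{1}), rho(e_{2}), rho(e_{3}) form a trace-orthogonal basis of the 2x2 complex matrices (tr(X Y) = 2 if X = Y, else 0), so M = m0*1 + m1*rho(e_{1}) + m2*rho(e_{2}) + m3*rho(e_{3}) with m0 = tr(M)/2 = \frac{1}{2}, m1 = tr(M rho(e_{1}))/2 = 4 i, m2 = tr(M rho(e_{2}))/2 = \frac{6 i}{5}, m3 = tr(M rho(e_{3}))/2 = \frac{2}{5}.
Multiplying table entries, the bivector images are rho(e_{1} e_{2}) = i*rho(e_{3}), rho(e_{1} e_{3}) = -i*rho(e_{2}), rho(e_{2} e_{3}) = i*rho(e_{1}); with real blade coefficients the real parts of m0..m3 are the coefficients of 1, e_{1}, e_{2}, e_{3} and the imaginary parts give the bivectors (e_{2} e_{3}: Im m1, e_{1} e_{3}: -Im m2, e_{1} e_{2}: Im m3).
Answer: \frac{1}{2} + \frac{2}{5} e_{3} - \frac{6}{5} e_{1} e_{3} + 4 e_{2} e_{3}


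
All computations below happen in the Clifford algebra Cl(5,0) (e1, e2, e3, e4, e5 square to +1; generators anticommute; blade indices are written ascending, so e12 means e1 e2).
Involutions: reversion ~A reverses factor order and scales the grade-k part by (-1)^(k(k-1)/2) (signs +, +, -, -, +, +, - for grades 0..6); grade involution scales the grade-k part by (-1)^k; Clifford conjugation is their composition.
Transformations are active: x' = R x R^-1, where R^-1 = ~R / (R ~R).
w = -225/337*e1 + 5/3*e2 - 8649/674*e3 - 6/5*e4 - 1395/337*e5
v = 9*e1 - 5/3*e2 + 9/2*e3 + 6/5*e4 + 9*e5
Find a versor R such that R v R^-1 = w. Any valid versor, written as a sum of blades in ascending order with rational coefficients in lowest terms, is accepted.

Sketch: the shared square 167821/900 makes R = v + w = 2808/337*e1 - 2808/337*e3 + 1638/337*e5 the natural versor; its sandwich fixes that direction, negates (v - w)/2, and sends v to w.
Answer: 2808/337*e1 - 2808/337*e3 + 1638/337*e5


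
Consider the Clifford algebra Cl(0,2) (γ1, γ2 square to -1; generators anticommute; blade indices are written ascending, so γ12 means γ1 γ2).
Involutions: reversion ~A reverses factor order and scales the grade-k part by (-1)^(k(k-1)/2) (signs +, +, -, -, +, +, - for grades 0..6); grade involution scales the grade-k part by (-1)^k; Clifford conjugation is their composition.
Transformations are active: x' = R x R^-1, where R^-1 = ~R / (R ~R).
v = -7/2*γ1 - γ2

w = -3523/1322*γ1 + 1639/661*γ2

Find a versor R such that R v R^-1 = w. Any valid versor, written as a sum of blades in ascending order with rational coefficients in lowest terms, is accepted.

Construction: equal norms (both -53/4) license R = v + w = -4075/661*γ1 + 978/661*γ2 — nothing changes along that direction, while (v - w)/2 changes sign, so v maps onto w.
Answer: -4075/661*γ1 + 978/661*γ2


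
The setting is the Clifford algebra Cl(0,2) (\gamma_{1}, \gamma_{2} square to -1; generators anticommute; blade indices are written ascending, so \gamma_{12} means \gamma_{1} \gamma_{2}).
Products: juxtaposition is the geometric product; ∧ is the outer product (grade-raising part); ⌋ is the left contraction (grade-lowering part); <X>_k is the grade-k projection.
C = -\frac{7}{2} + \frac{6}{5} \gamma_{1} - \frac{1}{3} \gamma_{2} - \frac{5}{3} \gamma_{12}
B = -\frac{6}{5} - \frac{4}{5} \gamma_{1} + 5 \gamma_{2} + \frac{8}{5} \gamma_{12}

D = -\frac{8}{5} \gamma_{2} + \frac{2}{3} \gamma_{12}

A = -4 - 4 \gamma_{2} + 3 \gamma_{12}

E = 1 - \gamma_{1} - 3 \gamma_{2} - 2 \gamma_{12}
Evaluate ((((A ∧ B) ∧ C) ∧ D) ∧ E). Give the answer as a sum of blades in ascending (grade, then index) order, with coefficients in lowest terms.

step 1: \frac{24}{5} + \frac{16}{5} \gamma_{1} - \frac{76}{5} \gamma_{2} - \frac{66}{5} \gamma_{12}
step 2: -\frac{84}{5} - \frac{136}{25} \gamma_{1} + \frac{258}{5} \gamma_{2} + \frac{4153}{75} \gamma_{12}
step 3: \frac{672}{25} \gamma_{2} - \frac{312}{125} \gamma_{12}
step 4: \frac{672}{25} \gamma_{2} + \frac{3048}{125} \gamma_{12}
Answer: \frac{672}{25} \gamma_{2} + \frac{3048}{125} \gamma_{12}


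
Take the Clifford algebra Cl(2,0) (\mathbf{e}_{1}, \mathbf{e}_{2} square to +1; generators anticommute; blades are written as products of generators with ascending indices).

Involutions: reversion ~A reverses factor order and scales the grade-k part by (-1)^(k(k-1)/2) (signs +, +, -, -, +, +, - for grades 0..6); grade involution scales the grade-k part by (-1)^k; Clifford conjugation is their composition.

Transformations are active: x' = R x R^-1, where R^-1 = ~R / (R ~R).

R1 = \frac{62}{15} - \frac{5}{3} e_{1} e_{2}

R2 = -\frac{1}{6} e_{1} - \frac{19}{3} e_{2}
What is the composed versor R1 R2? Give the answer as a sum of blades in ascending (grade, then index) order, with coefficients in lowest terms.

Distribute over the terms of R1 (each basis-blade product reordered to ascending indices, repeated generators contracted through their squares):
(\frac{62}{15}) R2 = -\frac{31}{45} e_{1} - \frac{1178}{45} e_{2}
(-\frac{5}{3} e_{1} e_{2}) R2 = \frac{95}{9} e_{1} - \frac{5}{18} e_{2}
Summing the partial products and collecting blades:
Answer: \frac{148}{15} e_{1} - \frac{2381}{90} e_{2}


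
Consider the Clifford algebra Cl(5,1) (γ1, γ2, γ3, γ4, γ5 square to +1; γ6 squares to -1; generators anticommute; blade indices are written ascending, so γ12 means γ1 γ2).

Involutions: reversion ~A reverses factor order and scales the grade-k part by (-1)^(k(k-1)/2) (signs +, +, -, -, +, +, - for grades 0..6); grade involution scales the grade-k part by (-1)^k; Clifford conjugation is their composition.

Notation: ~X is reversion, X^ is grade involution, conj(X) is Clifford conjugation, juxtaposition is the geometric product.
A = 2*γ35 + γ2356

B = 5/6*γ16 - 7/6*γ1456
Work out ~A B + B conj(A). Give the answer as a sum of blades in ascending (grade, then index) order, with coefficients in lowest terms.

first term: -7/6*γ1234 - 5/6*γ1235 - 7/3*γ1346 - 5/3*γ1356
second term: -7/6*γ1234 + 5/6*γ1235 + 7/3*γ1346 - 5/3*γ1356
Answer: -7/3*γ1234 - 10/3*γ1356


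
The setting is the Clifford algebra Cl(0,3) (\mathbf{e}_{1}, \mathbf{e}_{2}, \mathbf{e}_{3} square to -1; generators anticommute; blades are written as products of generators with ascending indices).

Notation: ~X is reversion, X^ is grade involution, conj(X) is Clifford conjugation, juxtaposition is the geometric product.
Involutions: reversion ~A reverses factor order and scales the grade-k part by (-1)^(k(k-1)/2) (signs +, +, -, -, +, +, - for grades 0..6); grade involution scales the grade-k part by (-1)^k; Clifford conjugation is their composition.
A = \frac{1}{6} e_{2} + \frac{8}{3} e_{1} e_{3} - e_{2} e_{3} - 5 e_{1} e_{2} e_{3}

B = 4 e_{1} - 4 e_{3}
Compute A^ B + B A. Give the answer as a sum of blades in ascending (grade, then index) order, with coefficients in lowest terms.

first term: \frac{32}{3} e_{1} - 4 e_{2} + \frac{32}{3} e_{3} + \frac{62}{3} e_{1} e_{2} - \frac{58}{3} e_{2} e_{3} - 4 e_{1} e_{2} e_{3}
second term: -\frac{32}{3} e_{1} + 4 e_{2} - \frac{32}{3} e_{3} - \frac{58}{3} e_{1} e_{2} + \frac{62}{3} e_{2} e_{3} - 4 e_{1} e_{2} e_{3}
Answer: \frac{4}{3} e_{1} e_{2} + \frac{4}{3} e_{2} e_{3} - 8 e_{1} e_{2} e_{3}


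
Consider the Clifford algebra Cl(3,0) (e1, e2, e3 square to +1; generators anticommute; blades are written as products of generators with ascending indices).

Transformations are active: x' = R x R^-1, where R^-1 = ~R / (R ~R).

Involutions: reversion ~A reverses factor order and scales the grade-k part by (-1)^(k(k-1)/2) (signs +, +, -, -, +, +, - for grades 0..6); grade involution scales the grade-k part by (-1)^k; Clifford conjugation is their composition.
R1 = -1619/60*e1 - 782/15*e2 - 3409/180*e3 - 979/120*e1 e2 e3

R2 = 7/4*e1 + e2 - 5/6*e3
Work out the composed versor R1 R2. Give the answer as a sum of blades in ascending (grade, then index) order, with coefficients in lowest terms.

Distribute over the terms of R2 (each basis-blade product reordered to ascending indices, repeated generators contracted through their squares):
R1 (7/4*e1) = -11333/240 + 2737/30*e1 e2 + 23863/720*e1 e3 - 6853/480*e2 e3
R1 (e2) = -782/15 - 1619/60*e1 e2 + 979/120*e1 e3 + 3409/180*e2 e3
R1 (-5/6*e3) = 3409/216 + 979/144*e1 e2 + 1619/72*e1 e3 + 391/9*e2 e3
Summing the partial products and collecting blades:
Answer: -36103/432 + 10231/144*e1 e2 + 5103/80*e1 e3 + 7697/160*e2 e3


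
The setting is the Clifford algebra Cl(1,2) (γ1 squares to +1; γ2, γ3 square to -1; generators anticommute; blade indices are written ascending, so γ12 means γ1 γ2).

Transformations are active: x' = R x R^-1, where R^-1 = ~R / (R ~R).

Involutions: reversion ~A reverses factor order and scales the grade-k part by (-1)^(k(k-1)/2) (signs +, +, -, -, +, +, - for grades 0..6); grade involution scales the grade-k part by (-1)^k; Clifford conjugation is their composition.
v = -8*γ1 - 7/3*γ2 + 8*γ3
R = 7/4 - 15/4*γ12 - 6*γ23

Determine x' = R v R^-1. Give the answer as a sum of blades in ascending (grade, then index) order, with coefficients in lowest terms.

~R = 7/4 + 15/4*γ12 + 6*γ23, and R ~R = 25, so R^-1 = ~R / (25).
R v = -91/4*γ1 + 167/12*γ2 + 28*γ3 + 18*γ123
Answer: -153/40*γ1 + 2569/600*γ2 + 33/25*γ3


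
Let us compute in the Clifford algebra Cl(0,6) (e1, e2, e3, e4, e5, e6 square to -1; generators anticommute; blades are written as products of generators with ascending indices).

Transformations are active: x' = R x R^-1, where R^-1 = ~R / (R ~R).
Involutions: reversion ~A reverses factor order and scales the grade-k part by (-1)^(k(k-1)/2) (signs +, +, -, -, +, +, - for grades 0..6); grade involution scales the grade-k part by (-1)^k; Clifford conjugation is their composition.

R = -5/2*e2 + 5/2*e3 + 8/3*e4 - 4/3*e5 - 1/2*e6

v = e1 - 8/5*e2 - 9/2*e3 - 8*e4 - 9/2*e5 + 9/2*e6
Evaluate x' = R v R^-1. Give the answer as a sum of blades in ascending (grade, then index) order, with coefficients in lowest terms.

~R = -5/2*e2 + 5/2*e3 + 8/3*e4 - 4/3*e5 - 1/2*e6, and R ~R = -779/36, so R^-1 = ~R / (-779/36).
R v = 149/6 + 5/2*e1 e2 - 5/2*e1 e3 - 8/3*e1 e4 + 4/3*e1 e5 + 1/2*e1 e6 + 61/4*e2 e3 + 364/15*e2 e4 + 547/60*e2 e5 - 241/20*e2 e6 - 8*e3 e4 - 69/4*e3 e5 + 9*e3 e6 - 68/3*e4 e5 + 8*e4 e6 - 33/4*e5 e6
Answer: -e1 + 28582/3895*e2 - 1929/1558*e3 + 1464/779*e4 + 11779/1558*e5 - 5223/1558*e6


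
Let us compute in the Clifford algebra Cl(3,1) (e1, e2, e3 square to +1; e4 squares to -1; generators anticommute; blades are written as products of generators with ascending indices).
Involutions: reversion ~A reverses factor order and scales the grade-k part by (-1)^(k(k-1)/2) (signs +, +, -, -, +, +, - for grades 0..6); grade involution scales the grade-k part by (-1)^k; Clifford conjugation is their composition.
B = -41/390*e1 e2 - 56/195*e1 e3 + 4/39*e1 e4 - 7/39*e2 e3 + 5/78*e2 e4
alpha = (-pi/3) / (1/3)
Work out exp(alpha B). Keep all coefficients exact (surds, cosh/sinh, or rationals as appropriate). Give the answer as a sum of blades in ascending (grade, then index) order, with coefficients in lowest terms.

B^2 term by term: the squares give (-41/390)^2*(e1 e2)^2 + (-56/195)^2*(e1 e3)^2 + (4/39)^2*(e1 e4)^2 + (-7/39)^2*(e2 e3)^2 + (5/78)^2*(e2 e4)^2 = 1681/152100*(-1) + 3136/38025*(-1) + 16/1521*(+1) + 49/1521*(-1) + 25/6084*(+1) = -1/9 (each basis 2-blade squares to minus the product of its generators' squares); cross terms between blades sharing an index anticommute and cancel; the commuting (index-disjoint) pairs give grade-4 terms 2*c*c'*(blade product), which cancel blade by blade — e1 e2 e3 e4: 56/1521 - 56/1521 = 0 — confirming B is simple. So B^2 = -1/9.
B^2 = -1/9 — circular case — the even/odd split gives cos and sin: l = 1/3, alpha*l = -pi/3, so exp(alpha B) = cos(-pi/3) + (sin(-pi/3)/(1/3))*B = 1/2 + (-3*sqrt(3)/2)*B.
Answer: 1/2 + 41*sqrt(3)/260*e1 e2 + 28*sqrt(3)/65*e1 e3 - 2*sqrt(3)/13*e1 e4 + 7*sqrt(3)/26*e2 e3 - 5*sqrt(3)/52*e2 e4


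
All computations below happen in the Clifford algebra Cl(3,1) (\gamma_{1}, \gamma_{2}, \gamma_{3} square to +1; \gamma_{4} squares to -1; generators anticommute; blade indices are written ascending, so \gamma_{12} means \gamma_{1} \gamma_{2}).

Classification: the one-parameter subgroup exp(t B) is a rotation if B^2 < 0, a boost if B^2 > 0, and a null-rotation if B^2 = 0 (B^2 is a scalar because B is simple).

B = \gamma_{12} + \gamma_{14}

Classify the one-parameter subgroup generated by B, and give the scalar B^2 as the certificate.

B^2 term by term: the squares give (1)^2*(\gamma_{12})^2 + (1)^2*(\gamma_{14})^2 = 1*(-1) + 1*(+1) = 0 (each basis 2-blade squares to minus the product of its generators' squares); cross terms between blades sharing an index anticommute and cancel. So B^2 = 0.
Answer: null-rotation, certificate B^2 = 0. The invariant at work: B^2 = 0 is unchanged by conjugation, hence its sign classifies the subgroup whatever basis B is written in.


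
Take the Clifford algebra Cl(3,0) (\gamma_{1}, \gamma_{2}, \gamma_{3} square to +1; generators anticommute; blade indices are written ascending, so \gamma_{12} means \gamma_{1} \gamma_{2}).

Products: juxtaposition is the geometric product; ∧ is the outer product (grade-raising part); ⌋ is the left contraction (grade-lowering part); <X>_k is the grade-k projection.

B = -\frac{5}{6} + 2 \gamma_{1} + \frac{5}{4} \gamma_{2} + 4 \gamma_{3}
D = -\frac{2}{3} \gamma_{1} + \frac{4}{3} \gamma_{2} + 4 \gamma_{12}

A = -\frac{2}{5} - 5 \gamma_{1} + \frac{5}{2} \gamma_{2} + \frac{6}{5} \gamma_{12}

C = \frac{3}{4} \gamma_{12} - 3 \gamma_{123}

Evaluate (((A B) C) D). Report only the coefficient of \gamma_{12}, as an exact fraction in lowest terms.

step 1: -\frac{157}{24} + \frac{73}{15} \gamma_{1} - \frac{299}{60} \gamma_{2} - \frac{8}{5} \gamma_{3} - \frac{49}{4} \gamma_{12} - 20 \gamma_{13} + 10 \gamma_{23} + \frac{24}{5} \gamma_{123}
step 2: \frac{1887}{80} + \frac{2699}{80} \gamma_{1} + \frac{1273}{20} \gamma_{2} - \frac{807}{20} \gamma_{3} - \frac{17}{160} \gamma_{12} - \frac{449}{20} \gamma_{13} - \frac{148}{5} \gamma_{23} + \frac{737}{40} \gamma_{123}
step 3: \frac{314}{5} - \frac{4057}{15} \gamma_{1} + \frac{39919}{240} \gamma_{2} - \frac{246}{5} \gamma_{3} + \frac{5453}{30} \gamma_{12} + \frac{1004}{15} \gamma_{13} - \frac{2897}{60} \gamma_{23} - \frac{1676}{15} \gamma_{123}
Answer: \frac{5453}{30}


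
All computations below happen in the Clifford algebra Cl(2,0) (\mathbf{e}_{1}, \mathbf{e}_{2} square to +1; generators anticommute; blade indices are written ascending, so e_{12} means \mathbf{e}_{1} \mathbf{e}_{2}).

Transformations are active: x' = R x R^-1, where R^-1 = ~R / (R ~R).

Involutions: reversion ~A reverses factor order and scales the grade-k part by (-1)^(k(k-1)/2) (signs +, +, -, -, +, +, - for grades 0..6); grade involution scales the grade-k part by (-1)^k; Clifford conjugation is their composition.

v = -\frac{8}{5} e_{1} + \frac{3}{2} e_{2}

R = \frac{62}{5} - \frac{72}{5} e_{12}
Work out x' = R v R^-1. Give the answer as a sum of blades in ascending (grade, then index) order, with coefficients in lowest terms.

~R = \frac{62}{5} + \frac{72}{5} e_{12}, and R ~R = \frac{9028}{25}, so R^-1 = ~R / (\frac{9028}{25}).
R v = -\frac{1036}{25} e_{1} - \frac{111}{25} e_{2}
Answer: -\frac{76}{61} e_{1} - \frac{1101}{610} e_{2}


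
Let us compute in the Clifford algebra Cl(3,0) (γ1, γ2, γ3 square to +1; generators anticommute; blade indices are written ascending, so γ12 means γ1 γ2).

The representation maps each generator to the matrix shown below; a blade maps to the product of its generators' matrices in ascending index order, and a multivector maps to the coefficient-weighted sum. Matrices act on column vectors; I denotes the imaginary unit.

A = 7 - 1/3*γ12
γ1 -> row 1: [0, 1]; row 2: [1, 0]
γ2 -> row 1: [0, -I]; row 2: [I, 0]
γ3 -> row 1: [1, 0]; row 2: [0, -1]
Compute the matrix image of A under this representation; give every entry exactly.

Bivector images (products of the table entries): rho(γ12) = rho(γ1)rho(γ2) = row 1: [I, 0]; row 2: [0, -I].
M = (7)*1 + (-1/3)*rho(γ12), summed entrywise (1 is the identity matrix):
Answer: row 1: [7 - I/3, 0]; row 2: [0, 7 + I/3]


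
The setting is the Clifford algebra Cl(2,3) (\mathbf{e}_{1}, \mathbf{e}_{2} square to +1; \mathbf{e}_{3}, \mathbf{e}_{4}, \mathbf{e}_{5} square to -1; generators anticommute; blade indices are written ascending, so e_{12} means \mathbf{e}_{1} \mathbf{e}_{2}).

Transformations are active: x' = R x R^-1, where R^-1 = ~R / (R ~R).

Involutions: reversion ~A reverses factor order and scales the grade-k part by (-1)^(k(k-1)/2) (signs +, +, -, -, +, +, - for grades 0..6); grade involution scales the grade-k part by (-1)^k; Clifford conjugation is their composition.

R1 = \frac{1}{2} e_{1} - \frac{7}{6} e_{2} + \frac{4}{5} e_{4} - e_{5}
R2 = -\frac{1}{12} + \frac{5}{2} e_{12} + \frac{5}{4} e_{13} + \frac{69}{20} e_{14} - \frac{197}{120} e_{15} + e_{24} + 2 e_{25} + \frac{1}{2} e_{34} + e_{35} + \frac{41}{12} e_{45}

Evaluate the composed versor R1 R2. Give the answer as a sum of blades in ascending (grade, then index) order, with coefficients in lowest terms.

Distribute over the terms of R1 (each basis-blade product reordered to ascending indices, repeated generators contracted through their squares):
(\frac{1}{2} e_{1}) R2 = -\frac{1}{24} e_{1} + \frac{5}{4} e_{2} + \frac{5}{8} e_{3} + \frac{69}{40} e_{4} - \frac{197}{240} e_{5} + \frac{1}{2} e_{124} + e_{125} + \frac{1}{4} e_{134} + \frac{1}{2} e_{135} + \frac{41}{24} e_{145}
(-\frac{7}{6} e_{2}) R2 = \frac{35}{12} e_{1} + \frac{7}{72} e_{2} - \frac{7}{6} e_{4} - \frac{7}{3} e_{5} + \frac{35}{24} e_{123} + \frac{161}{40} e_{124} - \frac{1379}{720} e_{125} - \frac{7}{12} e_{234} - \frac{7}{6} e_{235} - \frac{287}{72} e_{245}
(\frac{4}{5} e_{4}) R2 = \frac{69}{25} e_{1} + \frac{4}{5} e_{2} + \frac{2}{5} e_{3} - \frac{1}{15} e_{4} - \frac{41}{15} e_{5} + 2 e_{124} + e_{134} + \frac{197}{150} e_{145} - \frac{8}{5} e_{245} - \frac{4}{5} e_{345}
(-e_{5}) R2 = \frac{197}{120} e_{1} - 2 e_{2} - e_{3} - \frac{41}{12} e_{4} + \frac{1}{12} e_{5} - \frac{5}{2} e_{125} - \frac{5}{4} e_{135} - \frac{69}{20} e_{145} - e_{245} - \frac{1}{2} e_{345}
Summing the partial products and collecting blades:
Answer: \frac{2183}{300} e_{1} + \frac{53}{360} e_{2} + \frac{1}{40} e_{3} - \frac{117}{40} e_{4} - \frac{1393}{240} e_{5} + \frac{35}{24} e_{123} + \frac{261}{40} e_{124} - \frac{2459}{720} e_{125} + \frac{5}{4} e_{134} - \frac{3}{4} e_{135} - \frac{257}{600} e_{145} - \frac{7}{12} e_{234} - \frac{7}{6} e_{235} - \frac{2371}{360} e_{245} - \frac{13}{10} e_{345}


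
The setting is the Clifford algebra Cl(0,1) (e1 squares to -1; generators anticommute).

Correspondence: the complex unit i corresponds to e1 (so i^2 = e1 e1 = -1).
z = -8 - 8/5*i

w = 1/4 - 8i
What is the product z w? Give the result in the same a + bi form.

In blades: z = -8 - 8/5*e1, w = 1/4 - 8*e1.
Distribute z over w term by term (generator squares from the signature, products reordered to ascending indices): (-8)*w = -2 + 64*e1; (-8/5*e1)*w = -64/5 - 2/5*e1.
Sum: -74/5 + 318/5*e1; translating back through the correspondence:
Answer: -74/5 + 318/5*i


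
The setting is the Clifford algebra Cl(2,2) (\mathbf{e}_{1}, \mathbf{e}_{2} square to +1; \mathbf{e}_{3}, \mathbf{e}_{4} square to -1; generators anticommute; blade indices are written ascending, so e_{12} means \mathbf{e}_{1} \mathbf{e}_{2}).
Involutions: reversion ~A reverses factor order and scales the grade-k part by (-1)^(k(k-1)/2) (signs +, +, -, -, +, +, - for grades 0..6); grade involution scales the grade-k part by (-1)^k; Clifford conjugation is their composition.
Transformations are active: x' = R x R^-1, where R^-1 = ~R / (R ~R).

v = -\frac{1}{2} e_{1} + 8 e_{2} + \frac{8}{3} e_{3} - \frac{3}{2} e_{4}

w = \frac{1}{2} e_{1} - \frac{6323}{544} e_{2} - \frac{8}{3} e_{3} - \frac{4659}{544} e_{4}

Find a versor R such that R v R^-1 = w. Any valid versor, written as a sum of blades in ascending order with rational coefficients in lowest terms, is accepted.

Why this works: both vectors square to \frac{494}{9}, so q(v) = q(w) and R = v + w = -\frac{1971}{544} e_{2} - \frac{5475}{544} e_{4} carries v to w — its own direction survives, the complement (v - w)/2 flips.
Answer: -\frac{1971}{544} e_{2} - \frac{5475}{544} e_{4}


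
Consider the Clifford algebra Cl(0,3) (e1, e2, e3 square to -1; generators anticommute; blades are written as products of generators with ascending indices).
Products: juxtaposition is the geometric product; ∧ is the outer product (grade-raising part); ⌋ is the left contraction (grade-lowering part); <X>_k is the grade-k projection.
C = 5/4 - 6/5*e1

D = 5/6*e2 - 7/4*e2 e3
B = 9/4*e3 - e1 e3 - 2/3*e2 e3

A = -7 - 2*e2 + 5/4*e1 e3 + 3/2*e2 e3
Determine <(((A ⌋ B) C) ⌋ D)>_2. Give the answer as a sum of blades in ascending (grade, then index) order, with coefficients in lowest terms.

step 1: 9/4 - 205/12*e3 + 7*e1 e3 + 14/3*e2 e3
step 2: 45/16 - 27/10*e1 - 7141/240*e3 - 47/4*e1 e3 + 35/6*e2 e3 - 28/5*e1 e2 e3
step 3: 245/24 + 52237/960*e2 - 315/64*e2 e3
step 4: -315/64*e2 e3
Answer: -315/64*e2 e3


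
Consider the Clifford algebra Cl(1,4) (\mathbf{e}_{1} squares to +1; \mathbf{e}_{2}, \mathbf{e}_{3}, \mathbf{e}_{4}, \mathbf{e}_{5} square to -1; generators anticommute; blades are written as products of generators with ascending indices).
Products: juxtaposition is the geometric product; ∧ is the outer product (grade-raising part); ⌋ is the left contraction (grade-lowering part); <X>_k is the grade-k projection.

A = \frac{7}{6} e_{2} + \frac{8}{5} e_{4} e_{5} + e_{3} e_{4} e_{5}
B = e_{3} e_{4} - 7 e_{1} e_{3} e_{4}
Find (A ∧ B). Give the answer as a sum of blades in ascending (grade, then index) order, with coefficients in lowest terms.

step 1: \frac{7}{6} e_{2} e_{3} e_{4} + \frac{49}{6} e_{1} e_{2} e_{3} e_{4}
Answer: \frac{7}{6} e_{2} e_{3} e_{4} + \frac{49}{6} e_{1} e_{2} e_{3} e_{4}


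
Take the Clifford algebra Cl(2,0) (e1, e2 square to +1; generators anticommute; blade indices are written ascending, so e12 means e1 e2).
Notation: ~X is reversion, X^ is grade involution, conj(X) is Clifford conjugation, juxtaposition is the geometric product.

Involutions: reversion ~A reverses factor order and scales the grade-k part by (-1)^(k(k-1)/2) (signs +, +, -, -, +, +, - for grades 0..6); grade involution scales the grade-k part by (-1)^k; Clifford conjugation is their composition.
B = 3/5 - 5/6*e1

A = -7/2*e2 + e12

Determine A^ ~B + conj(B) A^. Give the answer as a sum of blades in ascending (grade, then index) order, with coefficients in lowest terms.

first term: 44/15*e2 + 211/60*e12
second term: 44/15*e2 + 211/60*e12
Answer: 88/15*e2 + 211/30*e12


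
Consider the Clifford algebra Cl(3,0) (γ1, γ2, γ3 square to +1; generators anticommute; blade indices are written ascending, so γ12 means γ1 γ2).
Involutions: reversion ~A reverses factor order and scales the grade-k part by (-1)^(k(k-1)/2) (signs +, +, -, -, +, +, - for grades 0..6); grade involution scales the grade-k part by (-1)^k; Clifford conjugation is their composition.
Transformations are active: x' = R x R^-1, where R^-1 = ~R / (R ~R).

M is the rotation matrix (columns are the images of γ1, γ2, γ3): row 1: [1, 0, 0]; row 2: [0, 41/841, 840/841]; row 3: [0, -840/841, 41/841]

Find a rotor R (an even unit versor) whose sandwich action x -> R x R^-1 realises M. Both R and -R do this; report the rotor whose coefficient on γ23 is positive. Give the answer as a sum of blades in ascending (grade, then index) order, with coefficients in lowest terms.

Method: write R = a + b12*γ12 + b13*γ13 + b23*γ23 with a^2 + b12^2 + b13^2 + b23^2 = 1 (so R^-1 = ~R). Expanding the columns R e_j ~R gives tr M = 4a^2 - 1 and, from the antisymmetric part, M21 - M12 = -4a*b12, M13 - M31 = 4a*b13, M32 - M23 = -4a*b23.
Here tr M = 923/841, so a^2 = (1 + tr M)/4 = 441/841 and a = ±21/29. Taking a = 21/29: M21 - M12 = 0, M13 - M31 = 0, M32 - M23 = -1680/841, giving b12 = 0, b13 = 0, b23 = 20/29, i.e. R = 21/29 + 20/29*γ23.
Its γ23 coefficient is already positive.
Answer: 21/29 + 20/29*γ23. Sheet selection: the two-to-one cover makes ±R indistinguishable at the matrix level (trace 923/841), so uniqueness comes from the required sign on γ23.


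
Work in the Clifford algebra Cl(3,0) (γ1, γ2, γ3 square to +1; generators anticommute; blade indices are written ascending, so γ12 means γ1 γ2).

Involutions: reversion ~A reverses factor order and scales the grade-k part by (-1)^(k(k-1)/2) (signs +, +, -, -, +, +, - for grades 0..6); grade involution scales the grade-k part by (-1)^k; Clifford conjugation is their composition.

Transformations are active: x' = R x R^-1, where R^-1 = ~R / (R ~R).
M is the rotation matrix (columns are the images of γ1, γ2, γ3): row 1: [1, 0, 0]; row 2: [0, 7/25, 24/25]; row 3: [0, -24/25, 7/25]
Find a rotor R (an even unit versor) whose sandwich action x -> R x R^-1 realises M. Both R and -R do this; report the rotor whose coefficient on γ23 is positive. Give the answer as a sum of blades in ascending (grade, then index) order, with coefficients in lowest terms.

Method: write R = a + b12*γ12 + b13*γ13 + b23*γ23 with a^2 + b12^2 + b13^2 + b23^2 = 1 (so R^-1 = ~R). Expanding the columns R e_j ~R gives tr M = 4a^2 - 1 and, from the antisymmetric part, M21 - M12 = -4a*b12, M13 - M31 = 4a*b13, M32 - M23 = -4a*b23.
Here tr M = 39/25, so a^2 = (1 + tr M)/4 = 16/25 and a = ±4/5. Taking a = 4/5: M21 - M12 = 0, M13 - M31 = 0, M32 - M23 = -48/25, giving b12 = 0, b13 = 0, b23 = 3/5, i.e. R = 4/5 + 3/5*γ23.
Its γ23 coefficient is already positive.
Answer: 4/5 + 3/5*γ23. Why the constraint matters: R and -R act identically through the sandwich — M has trace 39/25 either way — so only the sign condition on γ23 picks one of the two preimages.


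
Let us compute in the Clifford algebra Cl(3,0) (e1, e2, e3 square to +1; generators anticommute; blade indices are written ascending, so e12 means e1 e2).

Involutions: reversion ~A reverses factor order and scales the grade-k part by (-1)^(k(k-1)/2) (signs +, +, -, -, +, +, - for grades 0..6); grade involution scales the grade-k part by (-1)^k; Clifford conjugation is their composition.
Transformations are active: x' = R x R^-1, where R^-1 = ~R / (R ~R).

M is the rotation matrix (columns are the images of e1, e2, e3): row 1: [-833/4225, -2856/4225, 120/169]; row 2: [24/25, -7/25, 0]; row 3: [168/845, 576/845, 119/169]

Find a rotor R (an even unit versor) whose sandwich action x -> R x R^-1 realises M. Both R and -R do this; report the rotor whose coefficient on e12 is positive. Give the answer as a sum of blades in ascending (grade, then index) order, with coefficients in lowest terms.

Method: write R = a + b12*e12 + b13*e13 + b23*e23 with a^2 + b12^2 + b13^2 + b23^2 = 1 (so R^-1 = ~R). Expanding the columns R e_j ~R gives tr M = 4a^2 - 1 and, from the antisymmetric part, M21 - M12 = -4a*b12, M13 - M31 = 4a*b13, M32 - M23 = -4a*b23.
Here tr M = 959/4225, so a^2 = (1 + tr M)/4 = 1296/4225 and a = ±36/65. Taking a = 36/65: M21 - M12 = 6912/4225, M13 - M31 = 432/845, M32 - M23 = 576/845, giving b12 = -48/65, b13 = 3/13, b23 = -4/13, i.e. R = 36/65 - 48/65*e12 + 3/13*e13 - 4/13*e23.
Its e12 coefficient is negative, so report the other preimage -R.
Answer: -36/65 + 48/65*e12 - 3/13*e13 + 4/13*e23. Recall the cover is two-to-one: with M of trace 959/4225, both preimages act alike, and the stated e12 sign chooses the sheet.


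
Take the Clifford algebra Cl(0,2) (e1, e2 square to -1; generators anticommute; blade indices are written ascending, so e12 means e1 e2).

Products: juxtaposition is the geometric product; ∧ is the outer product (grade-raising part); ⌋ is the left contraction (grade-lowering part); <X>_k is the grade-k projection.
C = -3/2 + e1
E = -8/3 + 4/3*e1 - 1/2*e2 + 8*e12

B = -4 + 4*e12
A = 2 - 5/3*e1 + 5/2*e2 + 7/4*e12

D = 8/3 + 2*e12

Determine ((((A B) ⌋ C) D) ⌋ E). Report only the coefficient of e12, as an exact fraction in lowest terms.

step 1: -15 + 50/3*e1 - 10/3*e2 + e12
step 2: 35/6 - 15*e1
step 3: 140/9 - 40*e1 + 30*e2 + 35/3*e12
step 4: -1795/27 + 7040/27*e1 + 2810/9*e2 + 1120/9*e12
Answer: 1120/9


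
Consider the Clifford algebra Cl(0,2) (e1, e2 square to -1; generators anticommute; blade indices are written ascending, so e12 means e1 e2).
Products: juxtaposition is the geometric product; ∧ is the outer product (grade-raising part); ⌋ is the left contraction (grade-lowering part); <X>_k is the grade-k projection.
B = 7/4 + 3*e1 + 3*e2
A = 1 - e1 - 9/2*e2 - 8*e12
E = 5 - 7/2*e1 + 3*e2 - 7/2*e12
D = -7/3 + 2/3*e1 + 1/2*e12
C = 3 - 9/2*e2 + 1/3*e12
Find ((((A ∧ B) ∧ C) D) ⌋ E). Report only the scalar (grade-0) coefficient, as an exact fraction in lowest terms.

step 1: 7/4 + 5/4*e1 - 39/8*e2 - 7/2*e12
step 2: 21/4 + 15/4*e1 - 45/2*e2 - 373/24*e12
step 3: -335/48 - 33/2*e1 + 2899/72*e2 + 485/9*e12
step 4: -3575/144 - 33551/288*e1 - 1259/16*e2 + 2345/96*e12
Answer: -3575/144


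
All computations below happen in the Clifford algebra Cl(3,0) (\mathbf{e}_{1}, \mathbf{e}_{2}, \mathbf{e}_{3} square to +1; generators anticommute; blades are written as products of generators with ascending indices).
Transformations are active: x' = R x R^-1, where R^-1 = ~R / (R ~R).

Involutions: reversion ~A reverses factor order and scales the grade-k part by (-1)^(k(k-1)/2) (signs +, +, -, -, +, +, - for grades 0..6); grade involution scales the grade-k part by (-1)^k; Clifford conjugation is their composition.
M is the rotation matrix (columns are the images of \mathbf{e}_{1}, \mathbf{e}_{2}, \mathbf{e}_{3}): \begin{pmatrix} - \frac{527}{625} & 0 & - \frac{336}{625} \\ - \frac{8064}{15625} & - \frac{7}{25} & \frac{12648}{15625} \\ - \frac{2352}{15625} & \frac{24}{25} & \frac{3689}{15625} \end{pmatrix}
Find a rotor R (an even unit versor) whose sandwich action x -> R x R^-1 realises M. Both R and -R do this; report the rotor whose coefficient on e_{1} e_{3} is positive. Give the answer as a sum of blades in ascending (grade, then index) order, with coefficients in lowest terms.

Method: write R = a + b12*e_{1} e_{2} + b13*e_{1} e_{3} + b23*e_{2} e_{3} with a^2 + b12^2 + b13^2 + b23^2 = 1 (so R^-1 = ~R). Expanding the columns R e_j ~R gives tr M = 4a^2 - 1 and, from the antisymmetric part, M21 - M12 = -4a*b12, M13 - M31 = 4a*b13, M32 - M23 = -4a*b23.
Here tr M = -\frac{13861}{15625}, so a^2 = (1 + tr M)/4 = \frac{441}{15625} and a = ±\frac{21}{125}. Taking a = \frac{21}{125}: M21 - M12 = -\frac{8064}{15625}, M13 - M31 = -\frac{6048}{15625}, M32 - M23 = \frac{2352}{15625}, giving b12 = \frac{96}{125}, b13 = -\frac{72}{125}, b23 = -\frac{28}{125}, i.e. R = \frac{21}{125} + \frac{96}{125} e_{1} e_{2} - \frac{72}{125} e_{1} e_{3} - \frac{28}{125} e_{2} e_{3}.
Its e_{1} e_{3} coefficient is negative, so report the other preimage -R.
Answer: -\frac{21}{125} - \frac{96}{125} e_{1} e_{2} + \frac{72}{125} e_{1} e_{3} + \frac{28}{125} e_{2} e_{3}. Sheet selection: the two-to-one cover makes ±R indistinguishable at the matrix level (trace -\frac{13861}{15625}), so uniqueness comes from the required sign on e_{1} e_{3}.


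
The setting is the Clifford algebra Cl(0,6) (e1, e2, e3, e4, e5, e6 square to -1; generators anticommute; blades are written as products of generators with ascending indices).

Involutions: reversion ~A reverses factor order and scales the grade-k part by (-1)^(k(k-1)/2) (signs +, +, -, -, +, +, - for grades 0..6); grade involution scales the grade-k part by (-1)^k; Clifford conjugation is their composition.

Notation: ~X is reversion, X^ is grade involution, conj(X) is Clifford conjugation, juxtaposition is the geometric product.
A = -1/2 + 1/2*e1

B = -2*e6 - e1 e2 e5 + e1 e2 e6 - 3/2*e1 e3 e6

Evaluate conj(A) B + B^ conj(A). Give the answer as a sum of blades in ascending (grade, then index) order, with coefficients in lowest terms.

first term: e6 + e1 e6 - 1/2*e2 e5 + 1/2*e2 e6 - 3/4*e3 e6 + 1/2*e1 e2 e5 - 1/2*e1 e2 e6 + 3/4*e1 e3 e6
second term: -e6 + e1 e6 + 1/2*e2 e5 - 1/2*e2 e6 + 3/4*e3 e6 - 1/2*e1 e2 e5 + 1/2*e1 e2 e6 - 3/4*e1 e3 e6
Answer: 2*e1 e6


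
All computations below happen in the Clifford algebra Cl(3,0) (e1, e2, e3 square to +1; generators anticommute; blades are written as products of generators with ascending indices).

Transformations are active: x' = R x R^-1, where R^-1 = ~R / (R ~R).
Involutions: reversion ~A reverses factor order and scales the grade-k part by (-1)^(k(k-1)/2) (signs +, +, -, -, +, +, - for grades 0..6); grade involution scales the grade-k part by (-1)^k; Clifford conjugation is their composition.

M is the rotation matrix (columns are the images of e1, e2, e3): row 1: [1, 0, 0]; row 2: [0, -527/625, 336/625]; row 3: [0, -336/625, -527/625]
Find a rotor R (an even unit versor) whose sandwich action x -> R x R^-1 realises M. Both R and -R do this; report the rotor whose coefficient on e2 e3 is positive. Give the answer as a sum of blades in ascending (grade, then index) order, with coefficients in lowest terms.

Method: write R = a + b12*e1 e2 + b13*e1 e3 + b23*e2 e3 with a^2 + b12^2 + b13^2 + b23^2 = 1 (so R^-1 = ~R). Expanding the columns R e_j ~R gives tr M = 4a^2 - 1 and, from the antisymmetric part, M21 - M12 = -4a*b12, M13 - M31 = 4a*b13, M32 - M23 = -4a*b23.
Here tr M = -429/625, so a^2 = (1 + tr M)/4 = 49/625 and a = ±7/25. Taking a = 7/25: M21 - M12 = 0, M13 - M31 = 0, M32 - M23 = -672/625, giving b12 = 0, b13 = 0, b23 = 24/25, i.e. R = 7/25 + 24/25*e2 e3.
Its e2 e3 coefficient is already positive.
Answer: 7/25 + 24/25*e2 e3. Uniqueness: Spin(3) -> SO(3) maps R and -R to the same rotation of trace -429/625; fixing the sign of the e2 e3 coefficient removes the ambiguity.


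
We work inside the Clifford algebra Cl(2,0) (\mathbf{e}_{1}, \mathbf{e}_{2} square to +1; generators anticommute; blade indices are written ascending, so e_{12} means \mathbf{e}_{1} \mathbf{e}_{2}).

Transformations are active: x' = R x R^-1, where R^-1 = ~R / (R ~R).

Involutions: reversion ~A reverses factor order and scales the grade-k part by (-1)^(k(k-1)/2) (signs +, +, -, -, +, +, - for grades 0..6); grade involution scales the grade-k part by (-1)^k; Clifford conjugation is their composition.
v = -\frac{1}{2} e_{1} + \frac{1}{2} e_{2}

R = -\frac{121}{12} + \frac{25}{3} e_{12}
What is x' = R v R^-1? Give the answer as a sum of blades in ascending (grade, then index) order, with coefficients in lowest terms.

~R = -\frac{121}{12} - \frac{25}{3} e_{12}, and R ~R = \frac{24641}{144}, so R^-1 = ~R / (\frac{24641}{144}).
R v = \frac{221}{24} e_{1} - \frac{7}{8} e_{2}
Answer: -\frac{28841}{49282} e_{1} - \frac{19559}{49282} e_{2}


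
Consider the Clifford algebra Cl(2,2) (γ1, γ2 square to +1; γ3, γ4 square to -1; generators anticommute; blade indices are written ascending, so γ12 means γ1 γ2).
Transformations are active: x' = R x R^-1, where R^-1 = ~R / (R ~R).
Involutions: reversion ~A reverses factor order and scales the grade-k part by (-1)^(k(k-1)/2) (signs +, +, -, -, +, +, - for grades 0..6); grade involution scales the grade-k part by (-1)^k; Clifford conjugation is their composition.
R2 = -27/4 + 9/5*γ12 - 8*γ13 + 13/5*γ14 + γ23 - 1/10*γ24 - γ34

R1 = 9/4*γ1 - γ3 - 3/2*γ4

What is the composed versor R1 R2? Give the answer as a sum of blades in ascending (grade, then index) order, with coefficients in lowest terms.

Distribute over the terms of R1 (each basis-blade product reordered to ascending indices, repeated generators contracted through their squares):
(9/4*γ1) R2 = -243/16*γ1 + 81/20*γ2 - 18*γ3 + 117/20*γ4 + 9/4*γ123 - 9/40*γ124 - 9/4*γ134
(-γ3) R2 = 8*γ1 - γ2 + 27/4*γ3 - γ4 - 9/5*γ123 + 13/5*γ134 - 1/10*γ234
(-3/2*γ4) R2 = -39/10*γ1 + 3/20*γ2 + 3/2*γ3 + 81/8*γ4 - 27/10*γ124 + 12*γ134 - 3/2*γ234
Summing the partial products and collecting blades:
Answer: -887/80*γ1 + 16/5*γ2 - 39/4*γ3 + 599/40*γ4 + 9/20*γ123 - 117/40*γ124 + 247/20*γ134 - 8/5*γ234
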